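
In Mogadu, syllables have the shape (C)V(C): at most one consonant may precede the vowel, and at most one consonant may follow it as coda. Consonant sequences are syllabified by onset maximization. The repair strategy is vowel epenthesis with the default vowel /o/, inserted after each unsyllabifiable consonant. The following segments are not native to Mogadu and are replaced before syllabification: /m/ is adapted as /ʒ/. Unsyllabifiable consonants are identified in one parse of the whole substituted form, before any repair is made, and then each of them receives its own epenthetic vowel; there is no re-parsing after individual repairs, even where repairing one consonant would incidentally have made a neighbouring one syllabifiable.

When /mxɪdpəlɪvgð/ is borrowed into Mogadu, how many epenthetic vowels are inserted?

After substitution the input is /ʒxɪdpəlɪvgð/.
The unsyllabifiable consonants are /ʒ/, /g/, /ð/; each receives one epenthetic vowel.

3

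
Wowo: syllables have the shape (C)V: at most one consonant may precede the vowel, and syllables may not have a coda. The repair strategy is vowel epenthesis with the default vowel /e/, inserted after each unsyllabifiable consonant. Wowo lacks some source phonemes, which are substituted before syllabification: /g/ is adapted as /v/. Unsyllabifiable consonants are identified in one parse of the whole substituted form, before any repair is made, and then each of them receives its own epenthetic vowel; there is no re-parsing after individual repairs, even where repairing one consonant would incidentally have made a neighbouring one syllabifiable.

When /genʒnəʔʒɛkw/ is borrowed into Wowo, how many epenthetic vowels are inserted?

After substitution the input is /venʒnəʔʒɛkw/.
The unsyllabifiable consonants are /n/, /ʒ/, /ʔ/, /k/, /w/; each receives one epenthetic vowel.

5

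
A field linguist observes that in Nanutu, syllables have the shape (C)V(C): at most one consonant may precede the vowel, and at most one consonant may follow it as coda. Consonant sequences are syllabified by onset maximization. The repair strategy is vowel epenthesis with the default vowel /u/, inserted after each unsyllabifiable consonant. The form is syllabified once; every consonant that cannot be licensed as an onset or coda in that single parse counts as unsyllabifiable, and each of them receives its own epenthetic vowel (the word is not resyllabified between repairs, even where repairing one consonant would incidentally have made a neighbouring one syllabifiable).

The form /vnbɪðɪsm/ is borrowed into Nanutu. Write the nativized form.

vunubɪðɪsmu

Under (C)V(C), the unsyllabifiable consonants are /v/, /n/, /m/ (at most one coda consonant is licensed; onsets are limited to one consonant).
Epenthesis after each stranded consonant: /v/ → /vu/, /n/ → /nu/, /m/ → /mu/.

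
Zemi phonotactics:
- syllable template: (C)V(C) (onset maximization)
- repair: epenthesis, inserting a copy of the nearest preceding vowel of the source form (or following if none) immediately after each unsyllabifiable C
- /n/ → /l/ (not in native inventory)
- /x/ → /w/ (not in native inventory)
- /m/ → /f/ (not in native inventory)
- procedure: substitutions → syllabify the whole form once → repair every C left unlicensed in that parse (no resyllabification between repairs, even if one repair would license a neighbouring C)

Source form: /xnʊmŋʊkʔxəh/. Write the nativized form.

Substitution: /x/ → /w/, /n/ → /l/, /m/ → /f/, giving /wlʊfŋʊkʔwəh/.
Under (C)V(C), the unsyllabifiable consonants are /w/, /ʔ/ (at most one coda consonant is licensed; onsets are limited to one consonant).
Each unlicensed consonant becomes the onset of a new syllable: /w/ → /wʊ/, /ʔ/ → /ʔʊ/.

wʊlʊfŋʊkʔʊwəh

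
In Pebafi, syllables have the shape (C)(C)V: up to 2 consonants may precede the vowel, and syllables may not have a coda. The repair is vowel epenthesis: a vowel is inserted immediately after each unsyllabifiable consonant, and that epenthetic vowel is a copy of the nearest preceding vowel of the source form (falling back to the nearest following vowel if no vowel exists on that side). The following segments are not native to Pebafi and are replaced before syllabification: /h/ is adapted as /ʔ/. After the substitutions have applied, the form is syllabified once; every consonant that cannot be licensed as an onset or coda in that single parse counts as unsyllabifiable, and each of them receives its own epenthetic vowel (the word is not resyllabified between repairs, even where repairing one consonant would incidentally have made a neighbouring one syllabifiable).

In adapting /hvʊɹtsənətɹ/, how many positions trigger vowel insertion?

After substitution the input is /ʔvʊɹtsənətɹ/.
The unsyllabifiable consonants are /ɹ/, /t/, /ɹ/; each receives one epenthetic vowel.

3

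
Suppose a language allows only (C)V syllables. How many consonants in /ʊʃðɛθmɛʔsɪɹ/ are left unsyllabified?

4

The consonants /ʃ/, /θ/, /ʔ/, /ɹ/ cannot be parsed into a legal (C)V syllable (no codas are permitted; onsets are limited to one consonant).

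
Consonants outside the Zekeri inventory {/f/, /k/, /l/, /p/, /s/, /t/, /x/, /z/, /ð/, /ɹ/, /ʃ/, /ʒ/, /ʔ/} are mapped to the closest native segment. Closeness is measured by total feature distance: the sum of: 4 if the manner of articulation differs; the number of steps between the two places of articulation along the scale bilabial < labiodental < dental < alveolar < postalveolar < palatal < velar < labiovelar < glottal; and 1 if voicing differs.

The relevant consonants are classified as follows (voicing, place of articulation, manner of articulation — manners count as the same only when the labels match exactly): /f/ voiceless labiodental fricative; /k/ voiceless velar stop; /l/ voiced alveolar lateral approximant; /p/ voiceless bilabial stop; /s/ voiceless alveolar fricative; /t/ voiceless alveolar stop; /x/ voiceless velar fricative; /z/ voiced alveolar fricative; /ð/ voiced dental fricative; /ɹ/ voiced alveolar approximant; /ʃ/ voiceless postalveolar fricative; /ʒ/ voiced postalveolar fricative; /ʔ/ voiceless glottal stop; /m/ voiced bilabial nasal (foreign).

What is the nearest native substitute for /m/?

p

/p/ is closest: manner differs (nasal→stop, +4), place distance 0 (bilabial→bilabial), voicing differs (+1); total 5. Next closest is /f/ at distance 6.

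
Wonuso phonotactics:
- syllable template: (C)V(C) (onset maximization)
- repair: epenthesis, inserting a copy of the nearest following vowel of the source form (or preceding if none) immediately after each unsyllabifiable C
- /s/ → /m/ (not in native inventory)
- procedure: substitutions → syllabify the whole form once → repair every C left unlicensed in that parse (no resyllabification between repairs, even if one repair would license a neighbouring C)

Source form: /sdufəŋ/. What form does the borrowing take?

Substitution: /s/ → /m/, giving /mdufəŋ/.
Under (C)V(C), the unsyllabifiable consonants are /m/ (at most one coda consonant is licensed; onsets are limited to one consonant).
Each unlicensed consonant becomes the onset of a new syllable: /m/ → /mu/.

mudufəŋ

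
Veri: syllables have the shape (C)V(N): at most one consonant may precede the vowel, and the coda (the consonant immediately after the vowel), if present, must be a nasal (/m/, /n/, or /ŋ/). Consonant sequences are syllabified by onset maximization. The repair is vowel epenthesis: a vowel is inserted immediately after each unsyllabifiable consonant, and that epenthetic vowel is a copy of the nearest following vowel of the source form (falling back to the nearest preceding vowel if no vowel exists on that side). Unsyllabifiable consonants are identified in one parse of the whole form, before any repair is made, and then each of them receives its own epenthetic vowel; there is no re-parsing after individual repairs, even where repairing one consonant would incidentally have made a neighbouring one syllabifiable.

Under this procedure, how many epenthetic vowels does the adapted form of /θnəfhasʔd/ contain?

The unsyllabifiable consonants are /θ/, /f/, /s/, /ʔ/, /d/; each receives one epenthetic vowel.

5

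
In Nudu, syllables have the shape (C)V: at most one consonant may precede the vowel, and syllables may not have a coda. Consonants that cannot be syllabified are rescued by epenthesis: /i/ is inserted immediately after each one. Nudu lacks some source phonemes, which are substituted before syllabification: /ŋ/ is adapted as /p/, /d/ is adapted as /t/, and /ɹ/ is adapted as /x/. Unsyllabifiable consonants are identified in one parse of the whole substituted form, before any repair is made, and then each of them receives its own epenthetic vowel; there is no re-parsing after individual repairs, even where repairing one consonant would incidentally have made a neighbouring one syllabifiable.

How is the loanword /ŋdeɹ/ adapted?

Substitution: /ŋ/ → /p/, /d/ → /t/, /ɹ/ → /x/, giving /ptex/.
The consonants /p/, /x/ cannot be parsed into a legal (C)V syllable (no codas are permitted; onsets are limited to one consonant).
Each unlicensed consonant becomes the onset of a new syllable: /p/ → /pi/, /x/ → /xi/.

pitexi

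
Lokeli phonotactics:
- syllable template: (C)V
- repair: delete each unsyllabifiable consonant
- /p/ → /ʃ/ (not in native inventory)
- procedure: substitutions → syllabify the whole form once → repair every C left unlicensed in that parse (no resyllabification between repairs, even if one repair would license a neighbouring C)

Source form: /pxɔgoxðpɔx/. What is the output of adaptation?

xɔgoʃɔ

Substitution: /p/ → /ʃ/, giving /ʃxɔgoxðʃɔx/.
Under (C)V, the unsyllabifiable consonants are /ʃ/, /x/, /ð/, /x/ (no codas are permitted; onsets are limited to one consonant).
Each unlicensed consonant is deleted: /ʃ/, /x/, /ð/, /x/.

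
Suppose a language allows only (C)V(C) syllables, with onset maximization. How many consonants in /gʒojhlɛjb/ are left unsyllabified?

3

The consonants /g/, /h/, /b/ cannot be parsed into a legal (C)V(C) syllable (at most one coda consonant is licensed; onsets are limited to one consonant).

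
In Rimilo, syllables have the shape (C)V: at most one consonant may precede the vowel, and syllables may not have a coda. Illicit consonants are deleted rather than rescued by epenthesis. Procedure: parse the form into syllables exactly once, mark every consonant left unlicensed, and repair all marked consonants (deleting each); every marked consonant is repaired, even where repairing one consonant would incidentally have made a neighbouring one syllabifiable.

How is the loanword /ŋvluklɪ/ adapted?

lulɪ

Under (C)V, the unsyllabifiable consonants are /ŋ/, /v/, /k/ (no codas are permitted; onsets are limited to one consonant).
Each unlicensed consonant is deleted: /ŋ/, /v/, /k/.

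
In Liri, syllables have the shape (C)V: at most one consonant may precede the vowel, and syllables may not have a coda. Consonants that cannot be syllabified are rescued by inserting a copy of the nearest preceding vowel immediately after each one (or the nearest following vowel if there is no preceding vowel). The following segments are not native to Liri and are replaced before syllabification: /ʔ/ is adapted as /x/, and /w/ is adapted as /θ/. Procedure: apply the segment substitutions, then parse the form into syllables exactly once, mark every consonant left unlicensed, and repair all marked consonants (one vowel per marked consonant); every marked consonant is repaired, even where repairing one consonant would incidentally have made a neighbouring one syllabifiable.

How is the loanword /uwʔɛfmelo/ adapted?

Substitution: /w/ → /θ/, /ʔ/ → /x/, giving /uθxɛfmelo/.
Syllabifying with onset maximization leaves /θ/, /f/ stranded (no codas are permitted; onsets are limited to one consonant).
Epenthesis after each stranded consonant: /θ/ → /θu/, /f/ → /fɛ/.

uθuxɛfɛmelo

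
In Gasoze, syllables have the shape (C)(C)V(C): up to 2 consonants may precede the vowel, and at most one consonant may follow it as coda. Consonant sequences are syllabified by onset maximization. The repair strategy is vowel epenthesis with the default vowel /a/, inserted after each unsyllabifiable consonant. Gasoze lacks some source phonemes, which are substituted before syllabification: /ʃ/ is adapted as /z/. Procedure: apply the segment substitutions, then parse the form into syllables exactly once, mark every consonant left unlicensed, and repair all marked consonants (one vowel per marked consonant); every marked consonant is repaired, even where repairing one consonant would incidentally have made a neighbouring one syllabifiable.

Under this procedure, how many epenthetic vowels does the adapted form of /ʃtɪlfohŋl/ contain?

After substitution the input is /ztɪlfohŋl/.
The unsyllabifiable consonants are /ŋ/, /l/; each receives one epenthetic vowel.

2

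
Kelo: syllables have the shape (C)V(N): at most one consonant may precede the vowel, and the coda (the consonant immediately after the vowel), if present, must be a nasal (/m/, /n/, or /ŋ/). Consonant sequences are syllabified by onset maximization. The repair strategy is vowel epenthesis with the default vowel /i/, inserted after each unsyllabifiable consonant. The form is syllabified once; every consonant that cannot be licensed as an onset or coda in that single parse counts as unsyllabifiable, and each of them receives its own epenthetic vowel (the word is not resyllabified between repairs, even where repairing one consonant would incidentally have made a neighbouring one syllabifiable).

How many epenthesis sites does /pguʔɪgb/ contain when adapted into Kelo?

3

The unsyllabifiable consonants are /p/, /g/, /b/; each receives one epenthetic vowel.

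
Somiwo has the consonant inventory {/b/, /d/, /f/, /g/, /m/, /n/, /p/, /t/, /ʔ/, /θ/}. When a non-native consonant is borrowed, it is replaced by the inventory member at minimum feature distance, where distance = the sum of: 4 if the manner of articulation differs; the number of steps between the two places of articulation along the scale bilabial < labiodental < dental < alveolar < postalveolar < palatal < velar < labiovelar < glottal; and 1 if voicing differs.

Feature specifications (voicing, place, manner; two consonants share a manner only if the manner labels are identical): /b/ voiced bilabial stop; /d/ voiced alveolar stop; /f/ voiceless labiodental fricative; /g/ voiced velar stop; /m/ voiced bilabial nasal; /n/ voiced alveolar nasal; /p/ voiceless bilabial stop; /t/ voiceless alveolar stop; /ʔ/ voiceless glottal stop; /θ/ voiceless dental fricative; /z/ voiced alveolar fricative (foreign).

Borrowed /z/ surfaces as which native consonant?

θ

/θ/ is closest: same manner (fricative), place distance 1 (alveolar→dental), voicing differs (+1); total 2. Next closest is /f/ at distance 3.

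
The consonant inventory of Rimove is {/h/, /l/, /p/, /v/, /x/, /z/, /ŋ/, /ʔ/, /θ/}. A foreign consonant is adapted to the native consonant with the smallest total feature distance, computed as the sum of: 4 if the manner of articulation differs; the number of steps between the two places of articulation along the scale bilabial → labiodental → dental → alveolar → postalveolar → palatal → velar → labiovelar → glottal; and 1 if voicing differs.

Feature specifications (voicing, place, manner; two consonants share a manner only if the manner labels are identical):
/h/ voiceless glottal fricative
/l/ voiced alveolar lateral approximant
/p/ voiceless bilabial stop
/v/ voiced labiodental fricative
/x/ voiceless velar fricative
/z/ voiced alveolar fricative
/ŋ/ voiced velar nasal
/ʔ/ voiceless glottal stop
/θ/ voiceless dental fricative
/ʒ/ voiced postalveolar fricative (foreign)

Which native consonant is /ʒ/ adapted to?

z

/z/ is closest: same manner (fricative), place distance 1 (postalveolar→alveolar), same voicing; total 1. Next closest is /v/ at distance 3.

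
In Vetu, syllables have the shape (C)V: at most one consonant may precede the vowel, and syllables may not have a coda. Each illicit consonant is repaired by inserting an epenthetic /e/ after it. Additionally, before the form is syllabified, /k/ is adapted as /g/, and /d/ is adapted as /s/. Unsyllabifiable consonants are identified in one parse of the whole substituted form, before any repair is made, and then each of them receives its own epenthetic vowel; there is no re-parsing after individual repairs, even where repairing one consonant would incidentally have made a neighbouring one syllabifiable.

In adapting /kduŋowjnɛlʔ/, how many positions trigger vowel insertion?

5

After substitution the input is /gsuŋowjnɛlʔ/.
The unsyllabifiable consonants are /g/, /w/, /j/, /l/, /ʔ/; each receives one epenthetic vowel.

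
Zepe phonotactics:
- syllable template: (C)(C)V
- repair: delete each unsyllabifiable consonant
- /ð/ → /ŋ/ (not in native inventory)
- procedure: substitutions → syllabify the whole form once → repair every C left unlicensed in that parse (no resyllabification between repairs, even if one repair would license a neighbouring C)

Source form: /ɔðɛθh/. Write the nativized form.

ɔŋɛ

Substitution: /ð/ → /ŋ/, giving /ɔŋɛθh/.
The consonants /θ/, /h/ cannot be parsed into a legal (C)(C)V syllable (no codas are permitted; onsets may contain at most 2 consonants).
Deletion applies to /θ/, /h/.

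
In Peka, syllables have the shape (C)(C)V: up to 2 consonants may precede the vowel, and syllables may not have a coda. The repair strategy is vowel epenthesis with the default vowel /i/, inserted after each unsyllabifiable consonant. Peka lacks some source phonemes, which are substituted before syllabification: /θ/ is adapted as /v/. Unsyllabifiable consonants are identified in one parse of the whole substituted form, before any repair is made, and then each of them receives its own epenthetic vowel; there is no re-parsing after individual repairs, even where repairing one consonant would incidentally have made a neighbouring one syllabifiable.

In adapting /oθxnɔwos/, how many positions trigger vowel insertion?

2

After substitution the input is /ovxnɔwos/.
The unsyllabifiable consonants are /v/, /s/; each receives one epenthetic vowel.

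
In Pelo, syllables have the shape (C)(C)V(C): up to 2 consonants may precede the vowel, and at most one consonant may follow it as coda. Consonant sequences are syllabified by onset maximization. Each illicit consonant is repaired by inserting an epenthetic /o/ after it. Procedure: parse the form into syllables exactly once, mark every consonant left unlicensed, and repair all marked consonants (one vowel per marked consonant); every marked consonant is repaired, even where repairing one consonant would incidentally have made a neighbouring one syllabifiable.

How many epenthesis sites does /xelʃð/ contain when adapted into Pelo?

2

The unsyllabifiable consonants are /ʃ/, /ð/; each receives one epenthetic vowel.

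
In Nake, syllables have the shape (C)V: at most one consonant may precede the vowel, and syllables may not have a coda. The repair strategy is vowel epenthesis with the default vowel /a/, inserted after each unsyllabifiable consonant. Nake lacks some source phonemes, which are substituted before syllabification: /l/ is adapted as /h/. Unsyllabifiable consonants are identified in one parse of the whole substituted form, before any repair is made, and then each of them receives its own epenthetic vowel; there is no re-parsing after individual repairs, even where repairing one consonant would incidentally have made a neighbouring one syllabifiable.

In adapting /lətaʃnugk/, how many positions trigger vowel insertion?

3

After substitution the input is /hətaʃnugk/.
The unsyllabifiable consonants are /ʃ/, /g/, /k/; each receives one epenthetic vowel.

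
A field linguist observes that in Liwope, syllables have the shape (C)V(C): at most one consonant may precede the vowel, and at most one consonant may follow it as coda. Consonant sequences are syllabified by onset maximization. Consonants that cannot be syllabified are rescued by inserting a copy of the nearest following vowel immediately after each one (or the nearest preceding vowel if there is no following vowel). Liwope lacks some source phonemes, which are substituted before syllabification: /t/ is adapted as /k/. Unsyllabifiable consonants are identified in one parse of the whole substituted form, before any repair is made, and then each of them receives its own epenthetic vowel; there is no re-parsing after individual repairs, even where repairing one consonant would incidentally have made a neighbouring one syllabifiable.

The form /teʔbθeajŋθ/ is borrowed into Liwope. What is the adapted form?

keʔbeθeajŋaθa

Substitution: /t/ → /k/, giving /keʔbθeajŋθ/.
The consonants /b/, /ŋ/, /θ/ cannot be parsed into a legal (C)V(C) syllable (at most one coda consonant is licensed; onsets are limited to one consonant).
Each unlicensed consonant becomes the onset of a new syllable: /b/ → /be/, /ŋ/ → /ŋa/, /θ/ → /θa/.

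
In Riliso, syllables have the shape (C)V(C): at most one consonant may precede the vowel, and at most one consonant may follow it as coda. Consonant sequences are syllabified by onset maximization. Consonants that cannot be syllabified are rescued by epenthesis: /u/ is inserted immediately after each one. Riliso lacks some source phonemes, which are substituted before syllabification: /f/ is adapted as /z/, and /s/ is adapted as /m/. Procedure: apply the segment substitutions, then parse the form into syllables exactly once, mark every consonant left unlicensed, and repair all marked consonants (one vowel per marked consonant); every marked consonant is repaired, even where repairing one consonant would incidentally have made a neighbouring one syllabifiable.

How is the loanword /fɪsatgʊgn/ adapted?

Substitution: /f/ → /z/, /s/ → /m/, giving /zɪmatgʊgn/.
Under (C)V(C), the unsyllabifiable consonants are /n/ (at most one coda consonant is licensed; onsets are limited to one consonant).
Epenthesis after each stranded consonant: /n/ → /nu/.

zɪmatgʊgnu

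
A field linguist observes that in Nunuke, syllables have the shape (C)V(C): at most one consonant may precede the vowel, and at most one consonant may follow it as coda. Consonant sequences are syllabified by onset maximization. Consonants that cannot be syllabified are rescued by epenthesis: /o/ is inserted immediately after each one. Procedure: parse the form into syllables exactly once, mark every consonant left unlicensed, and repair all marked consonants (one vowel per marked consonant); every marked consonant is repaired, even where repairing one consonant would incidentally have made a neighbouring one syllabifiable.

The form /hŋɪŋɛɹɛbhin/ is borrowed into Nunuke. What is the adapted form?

Syllabifying with onset maximization leaves /h/ stranded (at most one coda consonant is licensed; onsets are limited to one consonant).
Each unlicensed consonant becomes the onset of a new syllable: /h/ → /ho/.

hoŋɪŋɛɹɛbhin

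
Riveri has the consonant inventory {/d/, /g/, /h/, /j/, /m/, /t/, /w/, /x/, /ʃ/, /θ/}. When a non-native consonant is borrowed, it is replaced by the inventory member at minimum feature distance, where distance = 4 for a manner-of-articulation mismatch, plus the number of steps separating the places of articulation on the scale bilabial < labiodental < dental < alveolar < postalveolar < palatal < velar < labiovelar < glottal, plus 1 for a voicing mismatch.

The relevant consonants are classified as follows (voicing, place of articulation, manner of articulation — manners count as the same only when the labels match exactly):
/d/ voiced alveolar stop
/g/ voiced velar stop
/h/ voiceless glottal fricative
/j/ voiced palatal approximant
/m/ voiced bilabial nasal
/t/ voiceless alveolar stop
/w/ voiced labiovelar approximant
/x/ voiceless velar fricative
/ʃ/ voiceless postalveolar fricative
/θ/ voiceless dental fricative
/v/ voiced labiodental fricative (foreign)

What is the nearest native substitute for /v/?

θ

/θ/ is closest: same manner (fricative), place distance 1 (labiodental→dental), voicing differs (+1); total 2. Next closest is /ʃ/ at distance 4.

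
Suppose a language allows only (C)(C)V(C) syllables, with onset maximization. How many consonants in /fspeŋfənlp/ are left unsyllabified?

3

Under (C)(C)V(C), the unsyllabifiable consonants are /f/, /l/, /p/ (at most one coda consonant is licensed; onsets may contain at most 2 consonants).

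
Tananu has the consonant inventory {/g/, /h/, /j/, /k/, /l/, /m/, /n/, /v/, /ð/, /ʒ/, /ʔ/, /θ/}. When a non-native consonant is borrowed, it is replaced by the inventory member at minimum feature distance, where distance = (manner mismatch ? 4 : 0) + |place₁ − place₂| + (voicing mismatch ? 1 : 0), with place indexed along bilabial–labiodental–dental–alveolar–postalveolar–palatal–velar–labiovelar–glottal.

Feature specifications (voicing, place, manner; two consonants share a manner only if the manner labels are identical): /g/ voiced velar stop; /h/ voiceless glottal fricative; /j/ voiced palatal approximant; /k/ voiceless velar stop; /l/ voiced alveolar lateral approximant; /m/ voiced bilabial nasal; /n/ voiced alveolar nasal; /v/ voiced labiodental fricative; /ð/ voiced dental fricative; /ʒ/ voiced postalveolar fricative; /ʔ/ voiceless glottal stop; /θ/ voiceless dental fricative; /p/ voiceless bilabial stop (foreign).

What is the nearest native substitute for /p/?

m

/m/ is closest: manner differs (stop→nasal, +4), place distance 0 (bilabial→bilabial), voicing differs (+1); total 5. Next closest is /k/ at distance 6.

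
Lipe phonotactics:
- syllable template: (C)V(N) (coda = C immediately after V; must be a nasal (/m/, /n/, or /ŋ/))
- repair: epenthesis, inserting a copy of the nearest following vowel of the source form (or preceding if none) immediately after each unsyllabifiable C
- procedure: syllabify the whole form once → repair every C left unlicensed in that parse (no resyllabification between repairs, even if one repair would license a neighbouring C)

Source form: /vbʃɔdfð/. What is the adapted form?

vɔbɔʃɔdɔfɔðɔ

The consonants /v/, /b/, /d/, /f/, /ð/ cannot be parsed into a legal (C)V(N) syllable (only a nasal (/m/, /n/, or /ŋ/) is licensed in coda position; onsets are limited to one consonant).
Epenthesis after each stranded consonant: /v/ → /vɔ/, /b/ → /bɔ/, /d/ → /dɔ/, /f/ → /fɔ/, /ð/ → /ðɔ/.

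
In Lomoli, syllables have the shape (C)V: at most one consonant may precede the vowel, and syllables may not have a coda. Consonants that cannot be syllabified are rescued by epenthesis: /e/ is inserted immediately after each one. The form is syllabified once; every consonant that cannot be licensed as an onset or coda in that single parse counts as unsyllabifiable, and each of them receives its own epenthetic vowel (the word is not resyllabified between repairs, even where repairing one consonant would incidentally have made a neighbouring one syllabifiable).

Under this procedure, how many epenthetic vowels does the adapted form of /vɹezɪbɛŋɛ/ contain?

The unsyllabifiable consonants are /v/; each receives one epenthetic vowel.

1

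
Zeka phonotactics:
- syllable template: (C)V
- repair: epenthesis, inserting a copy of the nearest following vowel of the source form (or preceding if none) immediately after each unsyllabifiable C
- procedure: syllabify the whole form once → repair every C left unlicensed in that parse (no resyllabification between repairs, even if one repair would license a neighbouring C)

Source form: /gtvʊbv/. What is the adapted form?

The consonants /g/, /t/, /b/, /v/ cannot be parsed into a legal (C)V syllable (no codas are permitted; onsets are limited to one consonant).
Each unlicensed consonant becomes the onset of a new syllable: /g/ → /gʊ/, /t/ → /tʊ/, /b/ → /bʊ/, /v/ → /vʊ/.

gʊtʊvʊbʊvʊ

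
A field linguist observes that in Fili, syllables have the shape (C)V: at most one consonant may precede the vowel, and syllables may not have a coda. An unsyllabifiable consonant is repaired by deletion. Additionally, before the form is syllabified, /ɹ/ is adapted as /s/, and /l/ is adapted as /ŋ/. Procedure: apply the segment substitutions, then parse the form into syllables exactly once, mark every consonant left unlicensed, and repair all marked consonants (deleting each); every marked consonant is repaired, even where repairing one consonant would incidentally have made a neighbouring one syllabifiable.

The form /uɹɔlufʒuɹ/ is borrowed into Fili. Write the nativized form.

usɔŋuʒu

Substitution: /ɹ/ → /s/, /l/ → /ŋ/, giving /usɔŋufʒus/.
The consonants /f/, /s/ cannot be parsed into a legal (C)V syllable (no codas are permitted; onsets are limited to one consonant).
Deleting the stranded consonants removes /f/, /s/.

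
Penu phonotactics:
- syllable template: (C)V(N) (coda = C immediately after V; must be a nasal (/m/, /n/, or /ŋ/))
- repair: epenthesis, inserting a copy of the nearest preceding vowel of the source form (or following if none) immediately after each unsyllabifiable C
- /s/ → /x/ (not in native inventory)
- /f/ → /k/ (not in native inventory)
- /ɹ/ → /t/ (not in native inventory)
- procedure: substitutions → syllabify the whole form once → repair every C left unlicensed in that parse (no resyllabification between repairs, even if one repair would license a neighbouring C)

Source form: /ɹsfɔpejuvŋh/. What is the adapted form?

Substitution: /ɹ/ → /t/, /s/ → /x/, /f/ → /k/, giving /txkɔpejuvŋh/.
Syllabifying with onset maximization leaves /t/, /x/, /v/, /ŋ/, /h/ stranded (only a nasal (/m/, /n/, or /ŋ/) is licensed in coda position; onsets are limited to one consonant).
Each unlicensed consonant becomes the onset of a new syllable: /t/ → /tɔ/, /x/ → /xɔ/, /v/ → /vu/, /ŋ/ → /ŋu/, /h/ → /hu/.

tɔxɔkɔpejuvuŋuhu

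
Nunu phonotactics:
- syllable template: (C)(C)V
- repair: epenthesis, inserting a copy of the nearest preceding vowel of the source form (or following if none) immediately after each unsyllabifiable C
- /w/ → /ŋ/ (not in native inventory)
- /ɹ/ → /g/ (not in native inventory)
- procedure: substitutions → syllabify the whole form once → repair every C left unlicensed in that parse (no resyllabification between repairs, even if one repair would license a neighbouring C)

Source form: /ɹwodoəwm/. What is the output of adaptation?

Substitution: /ɹ/ → /g/, /w/ → /ŋ/, giving /gŋodoəŋm/.
Syllabifying with onset maximization leaves /ŋ/, /m/ stranded (no codas are permitted; onsets may contain at most 2 consonants).
Epenthesis after each stranded consonant: /ŋ/ → /ŋə/, /m/ → /mə/.

gŋodoəŋəmə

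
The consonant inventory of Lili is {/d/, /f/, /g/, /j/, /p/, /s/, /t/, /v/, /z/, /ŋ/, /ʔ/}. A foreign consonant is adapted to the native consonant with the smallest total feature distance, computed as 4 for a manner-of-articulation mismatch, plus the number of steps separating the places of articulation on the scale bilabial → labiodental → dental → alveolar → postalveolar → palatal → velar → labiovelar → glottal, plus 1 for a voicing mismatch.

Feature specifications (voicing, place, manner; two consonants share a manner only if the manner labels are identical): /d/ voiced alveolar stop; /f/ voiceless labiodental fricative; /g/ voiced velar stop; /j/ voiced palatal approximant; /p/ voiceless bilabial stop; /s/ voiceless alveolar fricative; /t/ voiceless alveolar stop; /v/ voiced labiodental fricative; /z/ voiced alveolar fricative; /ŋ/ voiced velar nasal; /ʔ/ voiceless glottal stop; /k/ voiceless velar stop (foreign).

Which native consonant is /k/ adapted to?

/g/ is closest: same manner (stop), place distance 0 (velar→velar), voicing differs (+1); total 1. Next closest is /ʔ/ at distance 2.

g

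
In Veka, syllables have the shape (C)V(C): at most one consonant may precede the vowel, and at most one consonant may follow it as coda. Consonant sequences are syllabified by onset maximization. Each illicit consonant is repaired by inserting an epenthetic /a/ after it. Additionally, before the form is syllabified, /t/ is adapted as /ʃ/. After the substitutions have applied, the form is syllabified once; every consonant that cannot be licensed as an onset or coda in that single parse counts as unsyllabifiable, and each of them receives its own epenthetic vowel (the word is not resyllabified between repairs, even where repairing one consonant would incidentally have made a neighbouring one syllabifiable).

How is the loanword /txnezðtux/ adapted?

ʃaxanezðaʃux

Substitution: /t/ → /ʃ/, giving /ʃxnezðʃux/.
Under (C)V(C), the unsyllabifiable consonants are /ʃ/, /x/, /ð/ (at most one coda consonant is licensed; onsets are limited to one consonant).
Inserting the epenthetic vowel yields /ʃ/ → /ʃa/, /x/ → /xa/, /ð/ → /ða/.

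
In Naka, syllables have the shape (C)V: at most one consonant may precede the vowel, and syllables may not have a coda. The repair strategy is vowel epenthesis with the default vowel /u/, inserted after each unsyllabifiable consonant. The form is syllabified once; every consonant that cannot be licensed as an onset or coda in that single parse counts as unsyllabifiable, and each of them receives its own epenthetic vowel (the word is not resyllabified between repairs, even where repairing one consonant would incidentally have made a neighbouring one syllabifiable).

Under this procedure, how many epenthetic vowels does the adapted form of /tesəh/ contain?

The unsyllabifiable consonants are /h/; each receives one epenthetic vowel.

1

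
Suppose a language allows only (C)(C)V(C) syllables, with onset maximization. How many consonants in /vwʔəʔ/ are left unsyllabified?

Syllabifying with onset maximization leaves /v/ stranded (at most one coda consonant is licensed; onsets may contain at most 2 consonants).

1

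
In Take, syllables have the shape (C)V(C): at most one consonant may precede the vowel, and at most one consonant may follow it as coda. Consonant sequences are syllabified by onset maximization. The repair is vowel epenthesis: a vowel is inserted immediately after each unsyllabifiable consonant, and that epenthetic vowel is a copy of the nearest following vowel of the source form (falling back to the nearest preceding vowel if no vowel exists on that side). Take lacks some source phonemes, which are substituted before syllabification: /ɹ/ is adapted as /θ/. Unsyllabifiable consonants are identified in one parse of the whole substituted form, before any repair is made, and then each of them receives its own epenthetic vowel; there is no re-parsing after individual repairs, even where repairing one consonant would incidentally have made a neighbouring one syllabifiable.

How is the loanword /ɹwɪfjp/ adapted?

Substitution: /ɹ/ → /θ/, giving /θwɪfjp/.
Syllabifying with onset maximization leaves /θ/, /j/, /p/ stranded (at most one coda consonant is licensed; onsets are limited to one consonant).
Epenthesis after each stranded consonant: /θ/ → /θɪ/, /j/ → /jɪ/, /p/ → /pɪ/.

θɪwɪfjɪpɪ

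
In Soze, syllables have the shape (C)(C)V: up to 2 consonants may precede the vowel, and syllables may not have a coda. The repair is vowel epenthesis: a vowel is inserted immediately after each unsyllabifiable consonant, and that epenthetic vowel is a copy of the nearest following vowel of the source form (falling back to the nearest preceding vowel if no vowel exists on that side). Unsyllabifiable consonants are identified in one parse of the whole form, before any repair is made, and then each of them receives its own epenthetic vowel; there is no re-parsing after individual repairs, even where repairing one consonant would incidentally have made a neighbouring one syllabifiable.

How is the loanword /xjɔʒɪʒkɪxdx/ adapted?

xjɔʒɪʒkɪxɪdɪxɪ

Syllabifying with onset maximization leaves /x/, /d/, /x/ stranded (no codas are permitted; onsets may contain at most 2 consonants).
Inserting the epenthetic vowel yields /x/ → /xɪ/, /d/ → /dɪ/, /x/ → /xɪ/.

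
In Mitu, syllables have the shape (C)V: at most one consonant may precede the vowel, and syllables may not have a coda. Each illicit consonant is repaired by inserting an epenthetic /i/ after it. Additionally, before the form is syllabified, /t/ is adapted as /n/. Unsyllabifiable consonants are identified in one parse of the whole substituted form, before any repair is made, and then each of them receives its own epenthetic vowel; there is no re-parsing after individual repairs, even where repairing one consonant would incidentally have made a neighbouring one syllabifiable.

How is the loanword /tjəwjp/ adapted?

Substitution: /t/ → /n/, giving /njəwjp/.
Syllabifying with onset maximization leaves /n/, /w/, /j/, /p/ stranded (no codas are permitted; onsets are limited to one consonant).
Epenthesis after each stranded consonant: /n/ → /ni/, /w/ → /wi/, /j/ → /ji/, /p/ → /pi/.

nijəwijipi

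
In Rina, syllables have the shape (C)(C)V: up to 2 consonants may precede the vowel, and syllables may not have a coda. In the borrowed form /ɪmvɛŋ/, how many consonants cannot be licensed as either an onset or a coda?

The consonants /ŋ/ cannot be parsed into a legal (C)(C)V syllable (no codas are permitted; onsets may contain at most 2 consonants).

1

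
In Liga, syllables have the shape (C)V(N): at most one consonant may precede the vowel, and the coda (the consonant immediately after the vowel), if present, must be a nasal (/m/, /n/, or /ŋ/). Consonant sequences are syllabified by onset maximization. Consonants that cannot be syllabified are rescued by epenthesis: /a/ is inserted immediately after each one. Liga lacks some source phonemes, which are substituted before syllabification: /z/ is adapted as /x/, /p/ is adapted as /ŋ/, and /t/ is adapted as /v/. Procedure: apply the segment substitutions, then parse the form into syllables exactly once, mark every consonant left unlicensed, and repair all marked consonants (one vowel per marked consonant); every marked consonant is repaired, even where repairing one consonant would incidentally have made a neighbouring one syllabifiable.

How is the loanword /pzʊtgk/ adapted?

ŋaxʊvagaka

Substitution: /p/ → /ŋ/, /z/ → /x/, /t/ → /v/, giving /ŋxʊvgk/.
Under (C)V(N), the unsyllabifiable consonants are /ŋ/, /v/, /g/, /k/ (only a nasal (/m/, /n/, or /ŋ/) is licensed in coda position; onsets are limited to one consonant).
Inserting the epenthetic vowel yields /ŋ/ → /ŋa/, /v/ → /va/, /g/ → /ga/, /k/ → /ka/.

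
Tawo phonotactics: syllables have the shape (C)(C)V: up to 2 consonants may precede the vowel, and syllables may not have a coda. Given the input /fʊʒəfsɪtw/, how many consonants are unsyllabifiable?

The consonants /t/, /w/ cannot be parsed into a legal (C)(C)V syllable (no codas are permitted; onsets may contain at most 2 consonants).

2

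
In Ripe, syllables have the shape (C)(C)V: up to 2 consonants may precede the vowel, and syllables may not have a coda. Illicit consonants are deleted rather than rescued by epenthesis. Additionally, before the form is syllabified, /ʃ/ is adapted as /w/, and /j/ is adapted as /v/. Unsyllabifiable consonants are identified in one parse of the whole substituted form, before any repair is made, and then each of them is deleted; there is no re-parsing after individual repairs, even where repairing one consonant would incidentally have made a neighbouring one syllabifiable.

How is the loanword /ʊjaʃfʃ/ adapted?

Substitution: /j/ → /v/, /ʃ/ → /w/, giving /ʊvawfw/.
Under (C)(C)V, the unsyllabifiable consonants are /w/, /f/, /w/ (no codas are permitted; onsets may contain at most 2 consonants).
Deletion applies to /w/, /f/, /w/.

ʊva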